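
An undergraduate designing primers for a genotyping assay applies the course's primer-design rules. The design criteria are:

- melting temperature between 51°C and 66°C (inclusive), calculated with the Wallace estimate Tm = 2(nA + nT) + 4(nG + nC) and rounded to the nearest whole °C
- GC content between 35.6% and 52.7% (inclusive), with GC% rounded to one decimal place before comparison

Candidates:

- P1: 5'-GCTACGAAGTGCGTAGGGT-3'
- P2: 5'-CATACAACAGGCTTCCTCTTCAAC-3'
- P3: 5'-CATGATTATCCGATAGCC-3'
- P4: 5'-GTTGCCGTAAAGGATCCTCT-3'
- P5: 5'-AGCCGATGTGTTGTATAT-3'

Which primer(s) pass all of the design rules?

P1 (19 nt, A=4 T=4 G=8 C=3): Tm = 2·8 + 4·11 = 60°C ✓; GC 11/19 = 57.9%, outside 35.6–52.7% ✗ — fails.
P2 (24 nt, A=7 T=6 G=2 C=9): Tm = 2·13 + 4·11 = 70°C, outside 51–66°C ✗; GC 11/24 = 45.8% ✓ — fails.
P3 (18 nt, A=5 T=5 G=3 C=5): Tm = 2·10 + 4·8 = 52°C ✓; GC 8/18 = 44.4% ✓ — passes.
P4 (20 nt, A=4 T=6 G=5 C=5): Tm = 2·10 + 4·10 = 60°C ✓; GC 10/20 = 50.0% ✓ — passes.
P5 (18 nt, A=4 T=7 G=5 C=2): Tm = 2·11 + 4·7 = 50°C, outside 51–66°C ✗; GC 7/18 = 38.9% ✓ — fails.

P3 and P4.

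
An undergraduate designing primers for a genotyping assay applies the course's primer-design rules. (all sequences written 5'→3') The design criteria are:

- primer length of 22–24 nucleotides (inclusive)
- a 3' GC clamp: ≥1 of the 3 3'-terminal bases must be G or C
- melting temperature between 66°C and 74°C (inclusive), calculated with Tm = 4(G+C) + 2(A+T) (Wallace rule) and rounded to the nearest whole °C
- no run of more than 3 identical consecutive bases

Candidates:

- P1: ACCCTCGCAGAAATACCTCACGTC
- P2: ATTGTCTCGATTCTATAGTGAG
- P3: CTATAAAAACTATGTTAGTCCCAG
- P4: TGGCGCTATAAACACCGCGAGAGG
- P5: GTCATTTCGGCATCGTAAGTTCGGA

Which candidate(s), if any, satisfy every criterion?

P1 only.

P1 (24 nt, A=7 T=4 G=3 C=10): length 24 ✓; 3' end GTC has 2 G/C ✓; Tm = 2·11 + 4·13 = 74°C ✓; longest run = 3 ✓ — passes.
P2 (22 nt, A=5 T=9 G=5 C=3): length 22 ✓; 3' end GAG has 2 G/C ✓; Tm = 2·14 + 4·8 = 60°C, outside 66–74°C ✗; longest run = 2 ✓ — fails.
P3 (24 nt, A=9 T=7 G=3 C=5): length 24 ✓; 3' end CAG has 2 G/C ✓; Tm = 2·16 + 4·8 = 64°C, outside 66–74°C ✗; longest run = 5, exceeds 3 ✗ — fails.
P4 (24 nt, A=7 T=3 G=8 C=6): length 24 ✓; 3' end AGG has 2 G/C ✓; Tm = 2·10 + 4·14 = 76°C, outside 66–74°C ✗; longest run = 3 ✓ — fails.
P5 (25 nt, A=5 T=8 G=7 C=5): length 25, outside 22–24 ✗; 3' end GGA has 2 G/C ✓; Tm = 2·13 + 4·12 = 74°C ✓; longest run = 3 ✓ — fails.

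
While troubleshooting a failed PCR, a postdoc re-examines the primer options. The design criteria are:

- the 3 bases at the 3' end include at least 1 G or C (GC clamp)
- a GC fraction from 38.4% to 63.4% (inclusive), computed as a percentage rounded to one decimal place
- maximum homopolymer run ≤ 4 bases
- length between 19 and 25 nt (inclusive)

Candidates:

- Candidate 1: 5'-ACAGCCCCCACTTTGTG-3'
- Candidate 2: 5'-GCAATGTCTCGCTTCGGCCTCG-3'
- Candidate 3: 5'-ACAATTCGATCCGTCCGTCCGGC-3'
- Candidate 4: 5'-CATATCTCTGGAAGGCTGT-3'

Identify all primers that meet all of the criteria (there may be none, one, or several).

Candidate 1 (17 nt, A=3 T=4 G=3 C=7): 3' end GTG has 2 G/C ✓; GC 10/17 = 58.8% ✓; longest run = 5, exceeds 4 ✗; length 17, outside 19–25 ✗ — fails.
Candidate 2 (22 nt, A=2 T=6 G=6 C=8): 3' end TCG has 2 G/C ✓; GC 14/22 = 63.6%, outside 38.4–63.4% ✗; longest run = 2 ✓; length 22 ✓ — fails.
Candidate 3 (23 nt, A=4 T=5 G=5 C=9): 3' end GGC has 3 G/C ✓; GC 14/23 = 60.9% ✓; longest run = 2 ✓; length 23 ✓ — passes.
Candidate 4 (19 nt, A=4 T=6 G=5 C=4): 3' end TGT has 1 G/C ✓; GC 9/19 = 47.4% ✓; longest run = 2 ✓; length 19 ✓ — passes.

Candidate 3 and Candidate 4.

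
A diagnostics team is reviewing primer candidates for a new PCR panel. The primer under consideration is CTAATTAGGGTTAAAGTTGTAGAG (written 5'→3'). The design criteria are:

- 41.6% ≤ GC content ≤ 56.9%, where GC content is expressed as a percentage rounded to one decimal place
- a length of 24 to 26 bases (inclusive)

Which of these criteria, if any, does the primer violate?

Fails: GC content.

Base counts: A=8, T=8, G=7, C=1 (length 24).
GC content: GC 8/24 = 33.3%, outside 41.6–56.9% ✗
length: length 24 ✓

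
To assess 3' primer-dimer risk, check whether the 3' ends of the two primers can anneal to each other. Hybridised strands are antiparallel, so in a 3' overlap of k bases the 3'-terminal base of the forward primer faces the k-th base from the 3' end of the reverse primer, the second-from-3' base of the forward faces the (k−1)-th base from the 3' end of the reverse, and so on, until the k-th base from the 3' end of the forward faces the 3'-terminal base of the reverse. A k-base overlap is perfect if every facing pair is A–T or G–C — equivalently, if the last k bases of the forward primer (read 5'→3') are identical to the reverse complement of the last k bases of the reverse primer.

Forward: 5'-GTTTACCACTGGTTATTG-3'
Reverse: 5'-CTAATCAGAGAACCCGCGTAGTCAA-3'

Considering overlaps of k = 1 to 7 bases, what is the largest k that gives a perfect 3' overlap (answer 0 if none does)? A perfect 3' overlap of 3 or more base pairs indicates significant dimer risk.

Last 7 bases (5'→3') — forward …GTTATTG, reverse …TAGTCAA.
Reverse complement of the reverse primer's last 7 bases: TTGACTA; its first k bases are the reverse complement of the reverse primer's last k bases, so a perfect k-base overlap needs the forward primer's last k bases to equal them.
Comparing (forward last k vs required): k=1: G vs T ✗; k=2: TG vs TT ✗; k=3: TTG vs TTG ✓; k=4: ATTG vs TTGA ✗; k=5: TATTG vs TTGAC ✗; k=6: TTATTG vs TTGACT ✗; k=7: GTTATTG vs TTGACTA ✗.
Only k = 3 is perfect, so the longest perfect 3' overlap is 3.

Longest perfect overlap: 3 complementary base pairs; significant dimer risk (threshold 3).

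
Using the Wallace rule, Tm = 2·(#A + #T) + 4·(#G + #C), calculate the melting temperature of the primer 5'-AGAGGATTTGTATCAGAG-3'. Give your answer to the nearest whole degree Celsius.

50°C

Base counts: A=6, T=5, G=6, C=1 (length 18).
Tm = 2·(6+5) + 4·(6+1) = 2·11 + 4·7 = 22 + 28 = 50°C.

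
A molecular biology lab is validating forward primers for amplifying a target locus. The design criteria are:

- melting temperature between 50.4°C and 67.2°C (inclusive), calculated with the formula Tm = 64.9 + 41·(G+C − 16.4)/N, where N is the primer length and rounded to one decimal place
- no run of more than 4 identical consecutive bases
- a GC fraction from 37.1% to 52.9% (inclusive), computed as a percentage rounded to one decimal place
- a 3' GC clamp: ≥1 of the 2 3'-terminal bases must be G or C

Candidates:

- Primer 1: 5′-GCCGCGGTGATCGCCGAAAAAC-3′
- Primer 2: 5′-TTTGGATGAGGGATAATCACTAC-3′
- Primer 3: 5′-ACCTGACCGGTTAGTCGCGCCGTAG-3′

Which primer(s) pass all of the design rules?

Primer 1 (22 nt, A=6 T=2 G=7 C=7): Tm = 64.9 + 41·(14 − 16.4)/22 = 60.4°C ✓; longest run = 5, exceeds 4 ✗; GC 14/22 = 63.6%, outside 37.1–52.9% ✗; 3' end AC has 1 G/C ✓ — fails.
Primer 2 (23 nt, A=7 T=7 G=6 C=3): Tm = 64.9 + 41·(9 − 16.4)/23 = 51.7°C ✓; longest run = 3 ✓; GC 9/23 = 39.1% ✓; 3' end AC has 1 G/C ✓ — passes.
Primer 3 (25 nt, A=4 T=5 G=8 C=8): Tm = 64.9 + 41·(16 − 16.4)/25 = 64.2°C ✓; longest run = 2 ✓; GC 16/25 = 64.0%, outside 37.1–52.9% ✗; 3' end AG has 1 G/C ✓ — fails.

Primer 2 only.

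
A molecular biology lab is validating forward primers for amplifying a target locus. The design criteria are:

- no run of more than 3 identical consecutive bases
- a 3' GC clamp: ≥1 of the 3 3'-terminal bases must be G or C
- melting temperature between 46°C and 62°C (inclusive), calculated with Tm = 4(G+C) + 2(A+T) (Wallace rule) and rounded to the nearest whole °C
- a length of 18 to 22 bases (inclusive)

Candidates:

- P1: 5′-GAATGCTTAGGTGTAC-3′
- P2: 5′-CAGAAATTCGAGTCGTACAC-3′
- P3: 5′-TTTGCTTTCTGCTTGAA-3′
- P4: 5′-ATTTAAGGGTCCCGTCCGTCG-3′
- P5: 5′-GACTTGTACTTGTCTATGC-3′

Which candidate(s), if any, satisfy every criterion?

P2 and P5.

P1 (16 nt, A=4 T=5 G=5 C=2): longest run = 2 ✓; 3' end TAC has 1 G/C ✓; Tm = 2·9 + 4·7 = 46°C ✓; length 16, outside 18–22 ✗ — fails.
P2 (20 nt, A=7 T=4 G=4 C=5): longest run = 3 ✓; 3' end CAC has 2 G/C ✓; Tm = 2·11 + 4·9 = 58°C ✓; length 20 ✓ — passes.
P3 (17 nt, A=2 T=9 G=3 C=3): longest run = 3 ✓; 3' end GAA has 1 G/C ✓; Tm = 2·11 + 4·6 = 46°C ✓; length 17, outside 18–22 ✗ — fails.
P4 (21 nt, A=3 T=6 G=6 C=6): longest run = 3 ✓; 3' end TCG has 2 G/C ✓; Tm = 2·9 + 4·12 = 66°C, outside 46–62°C ✗; length 21 ✓ — fails.
P5 (19 nt, A=3 T=8 G=4 C=4): longest run = 2 ✓; 3' end TGC has 2 G/C ✓; Tm = 2·11 + 4·8 = 54°C ✓; length 19 ✓ — passes.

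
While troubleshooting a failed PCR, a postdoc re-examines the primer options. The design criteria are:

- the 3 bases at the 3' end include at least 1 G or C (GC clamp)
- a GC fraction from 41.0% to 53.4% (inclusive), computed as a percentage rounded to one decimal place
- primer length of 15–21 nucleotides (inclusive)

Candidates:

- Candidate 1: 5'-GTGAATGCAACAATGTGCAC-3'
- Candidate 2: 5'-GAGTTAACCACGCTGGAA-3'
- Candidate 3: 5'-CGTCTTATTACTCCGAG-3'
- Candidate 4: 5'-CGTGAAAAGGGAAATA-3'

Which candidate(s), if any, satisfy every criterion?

Candidate 1, Candidate 2 and Candidate 3.

Candidate 1 (20 nt, A=7 T=4 G=5 C=4): 3' end CAC has 2 G/C ✓; GC 9/20 = 45.0% ✓; length 20 ✓ — passes.
Candidate 2 (18 nt, A=6 T=3 G=5 C=4): 3' end GAA has 1 G/C ✓; GC 9/18 = 50.0% ✓; length 18 ✓ — passes.
Candidate 3 (17 nt, A=3 T=6 G=3 C=5): 3' end GAG has 2 G/C ✓; GC 8/17 = 47.1% ✓; length 17 ✓ — passes.
Candidate 4 (16 nt, A=8 T=2 G=5 C=1): 3' end ATA has 0 G/C, need ≥1 ✗; GC 6/16 = 37.5%, outside 41.0–53.4% ✗; length 16 ✓ — fails.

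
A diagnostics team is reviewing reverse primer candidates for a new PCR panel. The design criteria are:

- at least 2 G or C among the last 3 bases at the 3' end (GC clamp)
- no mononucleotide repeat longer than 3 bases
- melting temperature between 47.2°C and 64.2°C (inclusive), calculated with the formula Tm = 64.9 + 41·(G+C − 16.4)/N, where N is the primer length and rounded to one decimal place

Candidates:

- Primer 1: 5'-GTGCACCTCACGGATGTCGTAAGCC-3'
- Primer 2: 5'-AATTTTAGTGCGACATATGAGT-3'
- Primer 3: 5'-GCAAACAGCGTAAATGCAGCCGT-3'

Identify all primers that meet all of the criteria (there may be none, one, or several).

Primer 1 and Primer 3.

Primer 1 (25 nt, A=5 T=5 G=7 C=8): 3' end GCC has 3 G/C ✓; longest run = 2 ✓; Tm = 64.9 + 41·(15 − 16.4)/25 = 62.6°C ✓ — passes.
Primer 2 (22 nt, A=7 T=8 G=5 C=2): 3' end AGT has 1 G/C, need ≥2 ✗; longest run = 4, exceeds 3 ✗; Tm = 64.9 + 41·(7 − 16.4)/22 = 47.4°C ✓ — fails.
Primer 3 (23 nt, A=8 T=3 G=6 C=6): 3' end CGT has 2 G/C ✓; longest run = 3 ✓; Tm = 64.9 + 41·(12 − 16.4)/23 = 57.1°C ✓ — passes.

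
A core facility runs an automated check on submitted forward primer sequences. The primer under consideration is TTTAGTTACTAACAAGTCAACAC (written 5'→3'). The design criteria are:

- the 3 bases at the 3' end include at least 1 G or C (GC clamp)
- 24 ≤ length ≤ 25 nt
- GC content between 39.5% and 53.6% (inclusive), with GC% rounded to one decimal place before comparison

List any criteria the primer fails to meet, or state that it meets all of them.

Fails: length, GC content.

Base counts: A=9, T=7, G=2, C=5 (length 23).
GC clamp: 3' end CAC has 2 G/C ✓
length: length 23, outside 24–25 ✗
GC content: GC 7/23 = 30.4%, outside 39.5–53.6% ✗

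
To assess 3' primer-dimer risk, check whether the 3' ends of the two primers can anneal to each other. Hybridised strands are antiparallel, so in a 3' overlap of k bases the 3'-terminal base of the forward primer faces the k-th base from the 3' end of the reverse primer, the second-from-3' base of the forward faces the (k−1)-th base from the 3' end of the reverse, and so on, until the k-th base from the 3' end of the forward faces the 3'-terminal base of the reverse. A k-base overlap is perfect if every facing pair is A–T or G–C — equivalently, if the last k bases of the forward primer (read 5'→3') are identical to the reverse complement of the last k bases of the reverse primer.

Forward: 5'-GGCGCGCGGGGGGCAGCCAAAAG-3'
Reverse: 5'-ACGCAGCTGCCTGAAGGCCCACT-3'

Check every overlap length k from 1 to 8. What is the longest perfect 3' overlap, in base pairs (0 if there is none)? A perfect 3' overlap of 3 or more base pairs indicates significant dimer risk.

Last 8 bases (5'→3') — forward …GCCAAAAG, reverse …GGCCCACT.
Reverse complement of the reverse primer's last 8 bases: AGTGGGCC; its first k bases are the reverse complement of the reverse primer's last k bases, so a perfect k-base overlap needs the forward primer's last k bases to equal them.
Comparing (forward last k vs required): k=1: G vs A ✗; k=2: AG vs AG ✓; k=3: AAG vs AGT ✗; k=4: AAAG vs AGTG ✗; k=5: AAAAG vs AGTGG ✗; k=6: CAAAAG vs AGTGGG ✗; k=7: CCAAAAG vs AGTGGGC ✗; k=8: GCCAAAAG vs AGTGGGCC ✗.
Only k = 2 is perfect, so the longest perfect 3' overlap is 2.

Longest perfect overlap: 2 complementary base pairs; below the dimer-risk threshold (threshold 3).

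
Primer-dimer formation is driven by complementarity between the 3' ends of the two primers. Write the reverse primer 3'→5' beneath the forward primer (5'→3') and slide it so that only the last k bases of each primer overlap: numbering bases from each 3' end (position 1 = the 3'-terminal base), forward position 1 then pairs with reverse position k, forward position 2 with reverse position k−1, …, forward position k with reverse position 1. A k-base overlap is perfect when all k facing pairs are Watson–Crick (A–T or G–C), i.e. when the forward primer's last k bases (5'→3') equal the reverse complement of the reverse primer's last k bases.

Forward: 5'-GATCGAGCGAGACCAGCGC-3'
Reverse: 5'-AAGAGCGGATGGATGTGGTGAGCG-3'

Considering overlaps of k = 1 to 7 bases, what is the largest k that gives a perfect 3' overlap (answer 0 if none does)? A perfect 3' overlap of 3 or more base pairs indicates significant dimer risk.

Longest perfect overlap: 3 complementary base pairs; significant dimer risk (threshold 3).

Last 7 bases (5'→3') — forward …CCAGCGC, reverse …GTGAGCG.
Reverse complement of the reverse primer's last 7 bases: CGCTCAC; its first k bases are the reverse complement of the reverse primer's last k bases, so a perfect k-base overlap needs the forward primer's last k bases to equal them.
Comparing (forward last k vs required): k=1: C vs C ✓; k=2: GC vs CG ✗; k=3: CGC vs CGC ✓; k=4: GCGC vs CGCT ✗; k=5: AGCGC vs CGCTC ✗; k=6: CAGCGC vs CGCTCA ✗; k=7: CCAGCGC vs CGCTCAC ✗.
Perfect overlaps at k = 1, 3; the largest is 3.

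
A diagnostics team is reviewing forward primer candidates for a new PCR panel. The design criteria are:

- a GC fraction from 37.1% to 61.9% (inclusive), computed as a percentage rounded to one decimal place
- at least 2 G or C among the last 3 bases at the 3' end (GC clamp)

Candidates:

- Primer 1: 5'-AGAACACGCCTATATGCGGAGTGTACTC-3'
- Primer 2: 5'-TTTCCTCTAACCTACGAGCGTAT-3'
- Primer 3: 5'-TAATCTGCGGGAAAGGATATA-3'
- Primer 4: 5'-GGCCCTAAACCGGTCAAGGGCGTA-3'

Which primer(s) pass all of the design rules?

Primer 1 (28 nt, A=8 T=6 G=7 C=7): GC 14/28 = 50.0% ✓; 3' end CTC has 2 G/C ✓ — passes.
Primer 2 (23 nt, A=5 T=8 G=3 C=7): GC 10/23 = 43.5% ✓; 3' end TAT has 0 G/C, need ≥2 ✗ — fails.
Primer 3 (21 nt, A=8 T=5 G=6 C=2): GC 8/21 = 38.1% ✓; 3' end ATA has 0 G/C, need ≥2 ✗ — fails.
Primer 4 (24 nt, A=6 T=3 G=8 C=7): GC 15/24 = 62.5%, outside 37.1–61.9% ✗; 3' end GTA has 1 G/C, need ≥2 ✗ — fails.

Primer 1 only.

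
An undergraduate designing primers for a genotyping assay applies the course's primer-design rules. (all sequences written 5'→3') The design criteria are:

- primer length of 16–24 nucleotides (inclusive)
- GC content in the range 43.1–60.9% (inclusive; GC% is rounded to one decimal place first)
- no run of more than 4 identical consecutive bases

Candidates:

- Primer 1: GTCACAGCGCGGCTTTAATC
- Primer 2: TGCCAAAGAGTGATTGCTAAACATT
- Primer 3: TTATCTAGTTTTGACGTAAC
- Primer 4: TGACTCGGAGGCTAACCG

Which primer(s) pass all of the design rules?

Primer 1 (20 nt, A=4 T=5 G=5 C=6): length 20 ✓; GC 11/20 = 55.0% ✓; longest run = 3 ✓ — passes.
Primer 2 (25 nt, A=9 T=7 G=5 C=4): length 25, outside 16–24 ✗; GC 9/25 = 36.0%, outside 43.1–60.9% ✗; longest run = 3 ✓ — fails.
Primer 3 (20 nt, A=5 T=9 G=3 C=3): length 20 ✓; GC 6/20 = 30.0%, outside 43.1–60.9% ✗; longest run = 4 ✓ — fails.
Primer 4 (18 nt, A=4 T=3 G=6 C=5): length 18 ✓; GC 11/18 = 61.1%, outside 43.1–60.9% ✗; longest run = 2 ✓ — fails.

Primer 1 only.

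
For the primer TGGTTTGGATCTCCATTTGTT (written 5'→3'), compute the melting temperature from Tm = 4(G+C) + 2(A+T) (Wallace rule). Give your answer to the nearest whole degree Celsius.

58°C

Base counts: A=2, T=11, G=5, C=3 (length 21).
Tm = 2·(2+11) + 4·(5+3) = 2·13 + 4·8 = 26 + 32 = 58°C.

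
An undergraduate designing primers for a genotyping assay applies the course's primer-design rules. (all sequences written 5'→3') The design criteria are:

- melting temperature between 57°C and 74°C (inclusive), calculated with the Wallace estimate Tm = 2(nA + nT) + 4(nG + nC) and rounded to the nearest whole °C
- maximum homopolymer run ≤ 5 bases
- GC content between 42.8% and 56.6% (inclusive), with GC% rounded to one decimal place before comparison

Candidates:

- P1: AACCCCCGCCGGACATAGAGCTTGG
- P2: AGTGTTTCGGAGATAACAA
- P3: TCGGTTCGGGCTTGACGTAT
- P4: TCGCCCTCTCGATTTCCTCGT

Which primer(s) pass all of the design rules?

P3 only.

P1 (25 nt, A=6 T=3 G=7 C=9): Tm = 2·9 + 4·16 = 82°C, outside 57–74°C ✗; longest run = 5 ✓; GC 16/25 = 64.0%, outside 42.8–56.6% ✗ — fails.
P2 (19 nt, A=7 T=5 G=5 C=2): Tm = 2·12 + 4·7 = 52°C, outside 57–74°C ✗; longest run = 3 ✓; GC 7/19 = 36.8%, outside 42.8–56.6% ✗ — fails.
P3 (20 nt, A=2 T=7 G=7 C=4): Tm = 2·9 + 4·11 = 62°C ✓; longest run = 3 ✓; GC 11/20 = 55.0% ✓ — passes.
P4 (21 nt, A=1 T=8 G=3 C=9): Tm = 2·9 + 4·12 = 66°C ✓; longest run = 3 ✓; GC 12/21 = 57.1%, outside 42.8–56.6% ✗ — fails.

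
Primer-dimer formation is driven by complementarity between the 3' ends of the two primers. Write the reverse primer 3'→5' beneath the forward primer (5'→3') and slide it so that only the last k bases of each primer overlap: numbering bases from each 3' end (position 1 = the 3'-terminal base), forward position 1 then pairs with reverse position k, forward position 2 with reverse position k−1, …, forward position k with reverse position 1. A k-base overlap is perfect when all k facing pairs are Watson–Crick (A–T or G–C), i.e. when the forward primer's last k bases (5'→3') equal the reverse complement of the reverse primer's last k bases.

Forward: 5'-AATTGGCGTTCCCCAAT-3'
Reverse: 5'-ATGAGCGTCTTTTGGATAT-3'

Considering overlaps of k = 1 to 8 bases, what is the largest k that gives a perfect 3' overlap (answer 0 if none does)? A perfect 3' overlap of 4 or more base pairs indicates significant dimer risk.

Longest perfect overlap: 2 complementary base pairs; below the dimer-risk threshold (threshold 4).

Last 8 bases (5'→3') — forward …TCCCCAAT, reverse …TTGGATAT.
Reverse complement of the reverse primer's last 8 bases: ATATCCAA; its first k bases are the reverse complement of the reverse primer's last k bases, so a perfect k-base overlap needs the forward primer's last k bases to equal them.
Comparing (forward last k vs required): k=1: T vs A ✗; k=2: AT vs AT ✓; k=3: AAT vs ATA ✗; k=4: CAAT vs ATAT ✗; k=5: CCAAT vs ATATC ✗; k=6: CCCAAT vs ATATCC ✗; k=7: CCCCAAT vs ATATCCA ✗; k=8: TCCCCAAT vs ATATCCAA ✗.
Only k = 2 is perfect, so the longest perfect 3' overlap is 2.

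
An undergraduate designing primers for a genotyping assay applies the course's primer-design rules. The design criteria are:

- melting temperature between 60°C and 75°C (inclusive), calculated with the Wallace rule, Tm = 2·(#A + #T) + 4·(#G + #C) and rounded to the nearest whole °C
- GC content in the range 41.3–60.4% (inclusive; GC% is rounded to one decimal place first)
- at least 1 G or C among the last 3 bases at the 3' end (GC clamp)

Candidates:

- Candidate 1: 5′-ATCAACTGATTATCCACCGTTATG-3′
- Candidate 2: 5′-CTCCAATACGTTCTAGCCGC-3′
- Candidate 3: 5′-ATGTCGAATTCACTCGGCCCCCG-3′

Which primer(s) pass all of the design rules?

Candidate 2 only.

Candidate 1 (24 nt, A=7 T=8 G=3 C=6): Tm = 2·15 + 4·9 = 66°C ✓; GC 9/24 = 37.5%, outside 41.3–60.4% ✗; 3' end ATG has 1 G/C ✓ — fails.
Candidate 2 (20 nt, A=4 T=5 G=3 C=8): Tm = 2·9 + 4·11 = 62°C ✓; GC 11/20 = 55.0% ✓; 3' end CGC has 3 G/C ✓ — passes.
Candidate 3 (23 nt, A=4 T=5 G=5 C=9): Tm = 2·9 + 4·14 = 74°C ✓; GC 14/23 = 60.9%, outside 41.3–60.4% ✗; 3' end CCG has 3 G/C ✓ — fails.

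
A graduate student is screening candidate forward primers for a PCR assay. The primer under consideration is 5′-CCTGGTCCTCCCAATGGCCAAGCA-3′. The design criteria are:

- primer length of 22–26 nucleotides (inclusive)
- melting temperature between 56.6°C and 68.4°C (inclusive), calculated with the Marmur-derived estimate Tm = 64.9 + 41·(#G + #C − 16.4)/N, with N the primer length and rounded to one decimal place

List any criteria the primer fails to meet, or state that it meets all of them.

Base counts: A=5, T=4, G=5, C=10 (length 24).
length: length 24 ✓
Tm: Tm = 64.9 + 41·(15 − 16.4)/24 = 62.5°C ✓

Meets all criteria.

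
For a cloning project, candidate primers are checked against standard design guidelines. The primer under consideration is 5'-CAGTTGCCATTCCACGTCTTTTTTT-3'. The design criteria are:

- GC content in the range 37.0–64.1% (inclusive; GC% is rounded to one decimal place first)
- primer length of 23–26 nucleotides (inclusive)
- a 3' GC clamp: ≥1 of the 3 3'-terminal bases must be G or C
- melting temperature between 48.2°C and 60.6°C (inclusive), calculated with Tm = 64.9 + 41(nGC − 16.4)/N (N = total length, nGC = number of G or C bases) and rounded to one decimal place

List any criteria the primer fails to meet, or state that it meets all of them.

Fails: GC clamp.

Base counts: A=3, T=12, G=3, C=7 (length 25).
GC content: GC 10/25 = 40.0% ✓
length: length 25 ✓
GC clamp: 3' end TTT has 0 G/C, need ≥1 ✗
Tm: Tm = 64.9 + 41·(10 − 16.4)/25 = 54.4°C ✓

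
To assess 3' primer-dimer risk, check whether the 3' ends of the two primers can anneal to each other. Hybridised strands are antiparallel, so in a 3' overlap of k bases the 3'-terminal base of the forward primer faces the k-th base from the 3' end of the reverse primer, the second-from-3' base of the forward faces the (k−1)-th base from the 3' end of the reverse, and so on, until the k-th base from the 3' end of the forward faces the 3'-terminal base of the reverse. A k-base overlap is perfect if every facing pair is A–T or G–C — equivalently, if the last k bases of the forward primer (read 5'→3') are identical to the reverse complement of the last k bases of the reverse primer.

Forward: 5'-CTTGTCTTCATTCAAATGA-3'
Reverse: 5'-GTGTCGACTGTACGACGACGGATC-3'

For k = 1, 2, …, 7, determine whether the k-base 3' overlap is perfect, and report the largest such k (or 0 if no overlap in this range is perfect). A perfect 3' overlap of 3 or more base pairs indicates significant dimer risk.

Last 7 bases (5'→3') — forward …CAAATGA, reverse …ACGGATC.
Reverse complement of the reverse primer's last 7 bases: GATCCGT; its first k bases are the reverse complement of the reverse primer's last k bases, so a perfect k-base overlap needs the forward primer's last k bases to equal them.
Comparing (forward last k vs required): k=1: A vs G ✗; k=2: GA vs GA ✓; k=3: TGA vs GAT ✗; k=4: ATGA vs GATC ✗; k=5: AATGA vs GATCC ✗; k=6: AAATGA vs GATCCG ✗; k=7: CAAATGA vs GATCCGT ✗.
Only k = 2 is perfect, so the longest perfect 3' overlap is 2.

Longest perfect overlap: 2 complementary base pairs; below the dimer-risk threshold (threshold 3).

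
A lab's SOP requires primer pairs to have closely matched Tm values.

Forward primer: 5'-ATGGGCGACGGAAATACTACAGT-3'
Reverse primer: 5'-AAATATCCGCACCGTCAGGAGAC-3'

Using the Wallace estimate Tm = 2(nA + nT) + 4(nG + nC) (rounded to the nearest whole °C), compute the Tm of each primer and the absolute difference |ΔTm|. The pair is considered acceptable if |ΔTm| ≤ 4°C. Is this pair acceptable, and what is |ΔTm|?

|ΔTm| = 2°C; the pair is acceptable.

Forward: A=8 T=4 G=7 C=4 → Tm = 2·12 + 4·11 = 68°C.
Reverse: A=8 T=3 G=5 C=7 → Tm = 2·11 + 4·12 = 70°C.
|ΔTm| = |68 − 70| = 2°C, ≤ 4°C.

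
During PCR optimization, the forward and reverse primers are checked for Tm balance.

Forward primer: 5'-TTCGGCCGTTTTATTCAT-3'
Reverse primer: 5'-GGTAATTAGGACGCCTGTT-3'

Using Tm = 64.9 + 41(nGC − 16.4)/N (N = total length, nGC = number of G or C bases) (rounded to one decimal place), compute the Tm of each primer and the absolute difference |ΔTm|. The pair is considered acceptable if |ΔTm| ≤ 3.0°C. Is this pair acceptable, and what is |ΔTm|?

|ΔTm| = 5.4°C; the pair is not acceptable.

Forward: G+C = 7, N = 18 → Tm = 64.9 + 41·(7 − 16.4)/18 = 43.5°C.
Reverse: G+C = 9, N = 19 → Tm = 64.9 + 41·(9 − 16.4)/19 = 48.9°C.
|ΔTm| = |43.5 − 48.9| = 5.4°C, > 3.0°C.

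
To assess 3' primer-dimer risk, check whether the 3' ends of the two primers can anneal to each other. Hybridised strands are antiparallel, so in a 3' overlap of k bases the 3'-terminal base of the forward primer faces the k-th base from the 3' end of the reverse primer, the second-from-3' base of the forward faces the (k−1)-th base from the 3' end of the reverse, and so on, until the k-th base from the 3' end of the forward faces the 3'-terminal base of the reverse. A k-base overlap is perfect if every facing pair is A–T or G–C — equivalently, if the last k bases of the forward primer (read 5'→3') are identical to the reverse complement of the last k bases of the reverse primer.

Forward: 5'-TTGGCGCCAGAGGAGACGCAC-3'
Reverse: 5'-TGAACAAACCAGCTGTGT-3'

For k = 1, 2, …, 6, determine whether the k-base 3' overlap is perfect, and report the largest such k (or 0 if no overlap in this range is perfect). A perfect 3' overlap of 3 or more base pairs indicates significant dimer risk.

Longest perfect overlap: 2 complementary base pairs; below the dimer-risk threshold (threshold 3).

Last 6 bases (5'→3') — forward …ACGCAC, reverse …CTGTGT.
Reverse complement of the reverse primer's last 6 bases: ACACAG; its first k bases are the reverse complement of the reverse primer's last k bases, so a perfect k-base overlap needs the forward primer's last k bases to equal them.
Comparing (forward last k vs required): k=1: C vs A ✗; k=2: AC vs AC ✓; k=3: CAC vs ACA ✗; k=4: GCAC vs ACAC ✗; k=5: CGCAC vs ACACA ✗; k=6: ACGCAC vs ACACAG ✗.
Only k = 2 is perfect, so the longest perfect 3' overlap is 2.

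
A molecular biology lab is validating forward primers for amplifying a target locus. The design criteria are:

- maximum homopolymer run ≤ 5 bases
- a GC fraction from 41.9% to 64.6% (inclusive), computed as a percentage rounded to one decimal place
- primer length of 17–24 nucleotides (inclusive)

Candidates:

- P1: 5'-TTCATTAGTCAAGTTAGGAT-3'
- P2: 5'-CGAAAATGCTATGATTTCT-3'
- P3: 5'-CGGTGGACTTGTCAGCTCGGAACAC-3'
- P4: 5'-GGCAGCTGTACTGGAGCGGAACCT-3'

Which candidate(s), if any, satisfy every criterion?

P4 only.

P1 (20 nt, A=6 T=8 G=4 C=2): longest run = 2 ✓; GC 6/20 = 30.0%, outside 41.9–64.6% ✗; length 20 ✓ — fails.
P2 (19 nt, A=6 T=7 G=3 C=3): longest run = 4 ✓; GC 6/19 = 31.6%, outside 41.9–64.6% ✗; length 19 ✓ — fails.
P3 (25 nt, A=5 T=5 G=8 C=7): longest run = 2 ✓; GC 15/25 = 60.0% ✓; length 25, outside 17–24 ✗ — fails.
P4 (24 nt, A=5 T=4 G=9 C=6): longest run = 2 ✓; GC 15/24 = 62.5% ✓; length 24 ✓ — passes.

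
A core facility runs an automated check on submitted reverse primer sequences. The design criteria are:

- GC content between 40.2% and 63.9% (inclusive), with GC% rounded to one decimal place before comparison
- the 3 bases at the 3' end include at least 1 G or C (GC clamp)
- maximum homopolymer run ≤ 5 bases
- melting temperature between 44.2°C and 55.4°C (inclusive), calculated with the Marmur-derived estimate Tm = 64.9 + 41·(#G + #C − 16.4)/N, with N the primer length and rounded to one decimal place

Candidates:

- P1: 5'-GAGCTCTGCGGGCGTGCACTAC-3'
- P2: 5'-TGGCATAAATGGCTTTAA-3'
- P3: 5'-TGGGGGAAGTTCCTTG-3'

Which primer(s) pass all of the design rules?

P1 (22 nt, A=3 T=4 G=8 C=7): GC 15/22 = 68.2%, outside 40.2–63.9% ✗; 3' end TAC has 1 G/C ✓; longest run = 3 ✓; Tm = 64.9 + 41·(15 − 16.4)/22 = 62.3°C, outside 44.2–55.4°C ✗ — fails.
P2 (18 nt, A=6 T=6 G=4 C=2): GC 6/18 = 33.3%, outside 40.2–63.9% ✗; 3' end TAA has 0 G/C, need ≥1 ✗; longest run = 3 ✓; Tm = 64.9 + 41·(6 − 16.4)/18 = 41.2°C, outside 44.2–55.4°C ✗ — fails.
P3 (16 nt, A=2 T=5 G=7 C=2): GC 9/16 = 56.3% ✓; 3' end TTG has 1 G/C ✓; longest run = 5 ✓; Tm = 64.9 + 41·(9 − 16.4)/16 = 45.9°C ✓ — passes.

P3 only.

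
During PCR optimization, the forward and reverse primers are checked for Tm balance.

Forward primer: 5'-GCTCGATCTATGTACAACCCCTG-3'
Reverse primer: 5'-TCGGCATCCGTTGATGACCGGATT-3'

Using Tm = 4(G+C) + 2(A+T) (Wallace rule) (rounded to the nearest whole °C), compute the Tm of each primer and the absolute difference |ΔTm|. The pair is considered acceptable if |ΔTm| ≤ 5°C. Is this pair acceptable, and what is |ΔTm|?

Forward: A=5 T=6 G=4 C=8 → Tm = 2·11 + 4·12 = 70°C.
Reverse: A=4 T=7 G=7 C=6 → Tm = 2·11 + 4·13 = 74°C.
|ΔTm| = |70 − 74| = 4°C, ≤ 5°C.

|ΔTm| = 4°C; the pair is acceptable.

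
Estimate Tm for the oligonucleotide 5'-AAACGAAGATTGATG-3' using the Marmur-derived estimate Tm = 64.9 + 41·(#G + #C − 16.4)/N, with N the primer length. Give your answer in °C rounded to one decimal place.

33.7°C

Base counts: A=7, T=3, G=4, C=1; G+C = 5, N = 15.
Tm = 64.9 + 41·(5 − 16.4)/15 = 64.9 + -467.40/15 = 33.7°C.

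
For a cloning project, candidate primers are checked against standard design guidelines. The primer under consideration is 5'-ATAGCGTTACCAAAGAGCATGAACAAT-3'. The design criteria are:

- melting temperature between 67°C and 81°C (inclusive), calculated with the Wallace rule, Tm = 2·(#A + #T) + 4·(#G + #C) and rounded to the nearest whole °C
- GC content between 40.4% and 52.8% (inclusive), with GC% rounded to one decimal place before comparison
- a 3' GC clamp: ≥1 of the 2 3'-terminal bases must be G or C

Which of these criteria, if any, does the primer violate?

Fails: GC content, GC clamp.

Base counts: A=12, T=5, G=5, C=5 (length 27).
Tm: Tm = 2·17 + 4·10 = 74°C ✓
GC content: GC 10/27 = 37.0%, outside 40.4–52.8% ✗
GC clamp: 3' end AT has 0 G/C, need ≥1 ✗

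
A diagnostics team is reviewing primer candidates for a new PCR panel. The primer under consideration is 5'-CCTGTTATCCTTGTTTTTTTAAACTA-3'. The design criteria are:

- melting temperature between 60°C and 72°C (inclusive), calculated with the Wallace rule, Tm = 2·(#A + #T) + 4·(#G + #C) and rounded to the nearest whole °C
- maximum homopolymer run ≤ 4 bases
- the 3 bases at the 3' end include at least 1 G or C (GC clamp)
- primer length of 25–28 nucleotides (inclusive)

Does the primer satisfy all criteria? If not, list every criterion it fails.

Fails: homopolymer run.

Base counts: A=5, T=14, G=2, C=5 (length 26).
Tm: Tm = 2·19 + 4·7 = 66°C ✓
homopolymer run: longest run = 7, exceeds 4 ✗
GC clamp: 3' end CTA has 1 G/C ✓
length: length 26 ✓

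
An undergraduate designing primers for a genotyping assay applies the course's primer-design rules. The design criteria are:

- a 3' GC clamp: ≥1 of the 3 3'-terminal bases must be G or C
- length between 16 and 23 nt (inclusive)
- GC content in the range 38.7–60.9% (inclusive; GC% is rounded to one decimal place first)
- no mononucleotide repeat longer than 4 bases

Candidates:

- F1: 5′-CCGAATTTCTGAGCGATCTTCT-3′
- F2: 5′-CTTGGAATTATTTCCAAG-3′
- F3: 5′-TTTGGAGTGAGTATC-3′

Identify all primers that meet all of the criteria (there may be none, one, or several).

F1 (22 nt, A=4 T=8 G=4 C=6): 3' end TCT has 1 G/C ✓; length 22 ✓; GC 10/22 = 45.5% ✓; longest run = 3 ✓ — passes.
F2 (18 nt, A=5 T=7 G=3 C=3): 3' end AAG has 1 G/C ✓; length 18 ✓; GC 6/18 = 33.3%, outside 38.7–60.9% ✗; longest run = 3 ✓ — fails.
F3 (15 nt, A=3 T=6 G=5 C=1): 3' end ATC has 1 G/C ✓; length 15, outside 16–23 ✗; GC 6/15 = 40.0% ✓; longest run = 3 ✓ — fails.

F1 only.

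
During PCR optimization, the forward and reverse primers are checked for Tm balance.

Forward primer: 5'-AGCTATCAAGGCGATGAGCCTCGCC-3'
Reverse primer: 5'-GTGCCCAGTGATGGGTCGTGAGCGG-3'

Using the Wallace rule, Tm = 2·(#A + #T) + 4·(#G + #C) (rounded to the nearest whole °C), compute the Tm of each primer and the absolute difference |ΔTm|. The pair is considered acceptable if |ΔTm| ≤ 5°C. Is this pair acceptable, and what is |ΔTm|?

|ΔTm| = 4°C; the pair is acceptable.

Forward: A=6 T=4 G=7 C=8 → Tm = 2·10 + 4·15 = 80°C.
Reverse: A=3 T=5 G=12 C=5 → Tm = 2·8 + 4·17 = 84°C.
|ΔTm| = |80 − 84| = 4°C, ≤ 5°C.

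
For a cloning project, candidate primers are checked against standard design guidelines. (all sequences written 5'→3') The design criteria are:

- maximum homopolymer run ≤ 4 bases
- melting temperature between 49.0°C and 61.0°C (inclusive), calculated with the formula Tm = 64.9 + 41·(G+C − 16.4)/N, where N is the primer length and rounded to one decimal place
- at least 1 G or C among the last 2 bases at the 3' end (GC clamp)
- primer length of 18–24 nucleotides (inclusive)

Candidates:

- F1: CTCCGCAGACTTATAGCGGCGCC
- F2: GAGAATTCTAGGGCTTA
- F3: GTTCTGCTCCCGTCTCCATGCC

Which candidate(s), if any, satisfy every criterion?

F1 (23 nt, A=4 T=4 G=6 C=9): longest run = 2 ✓; Tm = 64.9 + 41·(15 − 16.4)/23 = 62.4°C, outside 49.0–61.0°C ✗; 3' end CC has 2 G/C ✓; length 23 ✓ — fails.
F2 (17 nt, A=5 T=5 G=5 C=2): longest run = 3 ✓; Tm = 64.9 + 41·(7 − 16.4)/17 = 42.2°C, outside 49.0–61.0°C ✗; 3' end TA has 0 G/C, need ≥1 ✗; length 17, outside 18–24 ✗ — fails.
F3 (22 nt, A=1 T=7 G=4 C=10): longest run = 3 ✓; Tm = 64.9 + 41·(14 − 16.4)/22 = 60.4°C ✓; 3' end CC has 2 G/C ✓; length 22 ✓ — passes.

F3 only.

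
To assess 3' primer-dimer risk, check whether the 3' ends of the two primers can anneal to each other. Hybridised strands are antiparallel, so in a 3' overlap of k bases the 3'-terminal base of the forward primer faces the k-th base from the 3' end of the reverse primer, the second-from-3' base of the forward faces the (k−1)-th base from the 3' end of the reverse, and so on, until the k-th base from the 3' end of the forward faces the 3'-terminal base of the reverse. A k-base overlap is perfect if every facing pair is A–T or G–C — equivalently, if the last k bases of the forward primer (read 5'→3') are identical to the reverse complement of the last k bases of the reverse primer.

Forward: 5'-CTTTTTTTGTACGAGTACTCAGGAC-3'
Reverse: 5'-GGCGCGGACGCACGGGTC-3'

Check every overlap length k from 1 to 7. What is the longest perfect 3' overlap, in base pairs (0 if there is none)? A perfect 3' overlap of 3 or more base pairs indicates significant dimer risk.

Last 7 bases (5'→3') — forward …TCAGGAC, reverse …ACGGGTC.
Reverse complement of the reverse primer's last 7 bases: GACCCGT; its first k bases are the reverse complement of the reverse primer's last k bases, so a perfect k-base overlap needs the forward primer's last k bases to equal them.
Comparing (forward last k vs required): k=1: C vs G ✗; k=2: AC vs GA ✗; k=3: GAC vs GAC ✓; k=4: GGAC vs GACC ✗; k=5: AGGAC vs GACCC ✗; k=6: CAGGAC vs GACCCG ✗; k=7: TCAGGAC vs GACCCGT ✗.
Only k = 3 is perfect, so the longest perfect 3' overlap is 3.

Longest perfect overlap: 3 complementary base pairs; significant dimer risk (threshold 3).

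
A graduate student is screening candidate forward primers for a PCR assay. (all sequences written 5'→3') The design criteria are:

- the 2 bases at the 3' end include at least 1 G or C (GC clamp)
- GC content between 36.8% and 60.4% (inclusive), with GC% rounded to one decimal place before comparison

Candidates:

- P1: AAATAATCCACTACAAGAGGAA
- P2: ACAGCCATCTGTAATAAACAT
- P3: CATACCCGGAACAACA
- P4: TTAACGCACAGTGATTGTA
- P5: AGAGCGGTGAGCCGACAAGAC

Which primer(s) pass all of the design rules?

P1 (22 nt, A=12 T=3 G=3 C=4): 3' end AA has 0 G/C, need ≥1 ✗; GC 7/22 = 31.8%, outside 36.8–60.4% ✗ — fails.
P2 (21 nt, A=9 T=5 G=2 C=5): 3' end AT has 0 G/C, need ≥1 ✗; GC 7/21 = 33.3%, outside 36.8–60.4% ✗ — fails.
P3 (16 nt, A=7 T=1 G=2 C=6): 3' end CA has 1 G/C ✓; GC 8/16 = 50.0% ✓ — passes.
P4 (19 nt, A=6 T=6 G=4 C=3): 3' end TA has 0 G/C, need ≥1 ✗; GC 7/19 = 36.8% ✓ — fails.
P5 (21 nt, A=7 T=1 G=8 C=5): 3' end AC has 1 G/C ✓; GC 13/21 = 61.9%, outside 36.8–60.4% ✗ — fails.

P3 only.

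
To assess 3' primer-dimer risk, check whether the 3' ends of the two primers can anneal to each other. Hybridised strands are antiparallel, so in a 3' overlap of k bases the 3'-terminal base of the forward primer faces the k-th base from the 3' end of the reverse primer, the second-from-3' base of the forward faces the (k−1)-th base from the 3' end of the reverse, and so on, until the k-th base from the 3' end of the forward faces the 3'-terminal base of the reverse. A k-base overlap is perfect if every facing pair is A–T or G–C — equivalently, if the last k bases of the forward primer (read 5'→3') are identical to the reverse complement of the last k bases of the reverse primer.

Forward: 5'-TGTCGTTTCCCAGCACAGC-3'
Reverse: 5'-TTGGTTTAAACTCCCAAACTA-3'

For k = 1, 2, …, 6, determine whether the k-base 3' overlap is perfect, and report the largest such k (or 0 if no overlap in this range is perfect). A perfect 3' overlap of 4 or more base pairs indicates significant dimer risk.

Last 6 bases (5'→3') — forward …CACAGC, reverse …AAACTA.
Reverse complement of the reverse primer's last 6 bases: TAGTTT; its first k bases are the reverse complement of the reverse primer's last k bases, so a perfect k-base overlap needs the forward primer's last k bases to equal them.
Comparing (forward last k vs required): k=1: C vs T ✗; k=2: GC vs TA ✗; k=3: AGC vs TAG ✗; k=4: CAGC vs TAGT ✗; k=5: ACAGC vs TAGTT ✗; k=6: CACAGC vs TAGTTT ✗.
No overlap length from 1 to 6 is perfect, so the longest perfect 3' overlap is 0.

Longest perfect overlap: 0 complementary base pairs; below the dimer-risk threshold (threshold 4).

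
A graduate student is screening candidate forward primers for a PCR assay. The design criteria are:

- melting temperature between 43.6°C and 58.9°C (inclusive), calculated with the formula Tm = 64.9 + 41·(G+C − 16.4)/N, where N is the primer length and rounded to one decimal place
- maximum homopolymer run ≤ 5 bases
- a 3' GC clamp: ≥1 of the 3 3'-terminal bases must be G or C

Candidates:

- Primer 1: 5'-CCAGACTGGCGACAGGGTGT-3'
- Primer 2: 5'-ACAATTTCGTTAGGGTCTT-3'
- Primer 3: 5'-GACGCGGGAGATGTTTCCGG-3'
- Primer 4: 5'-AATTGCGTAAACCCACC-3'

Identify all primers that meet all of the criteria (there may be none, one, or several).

Primer 1 (20 nt, A=4 T=3 G=8 C=5): Tm = 64.9 + 41·(13 − 16.4)/20 = 57.9°C ✓; longest run = 3 ✓; 3' end TGT has 1 G/C ✓ — passes.
Primer 2 (19 nt, A=4 T=8 G=4 C=3): Tm = 64.9 + 41·(7 − 16.4)/19 = 44.6°C ✓; longest run = 3 ✓; 3' end CTT has 1 G/C ✓ — passes.
Primer 3 (20 nt, A=3 T=4 G=9 C=4): Tm = 64.9 + 41·(13 − 16.4)/20 = 57.9°C ✓; longest run = 3 ✓; 3' end CGG has 3 G/C ✓ — passes.
Primer 4 (17 nt, A=6 T=3 G=2 C=6): Tm = 64.9 + 41·(8 − 16.4)/17 = 44.6°C ✓; longest run = 3 ✓; 3' end ACC has 2 G/C ✓ — passes.

Primer 1, Primer 2, Primer 3 and Primer 4.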